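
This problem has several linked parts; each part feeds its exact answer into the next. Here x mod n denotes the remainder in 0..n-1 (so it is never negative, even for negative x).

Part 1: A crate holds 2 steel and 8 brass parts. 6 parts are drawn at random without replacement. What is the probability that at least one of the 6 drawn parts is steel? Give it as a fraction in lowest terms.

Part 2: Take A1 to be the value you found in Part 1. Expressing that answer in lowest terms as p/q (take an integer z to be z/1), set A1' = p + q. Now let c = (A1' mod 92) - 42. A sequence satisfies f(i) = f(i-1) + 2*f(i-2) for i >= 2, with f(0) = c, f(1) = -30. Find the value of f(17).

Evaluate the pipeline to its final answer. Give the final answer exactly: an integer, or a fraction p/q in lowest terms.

Part 1: total draws C(10,6) = 210; complement C(8,6) = 28; favorable 210 - 28 = 182; P = 13/15; answer 13/15
Part 2: A1 = 13/15; threaded value p + q = 28; c = -14; f(2) = 1*(-30) + 2*(-14) = -58; iterating: f(2)=-58, f(3)=-118, f(4)=-234, f(5)=-470, f(6)=-938, f(7)=-1878, f(8)=-3754, f(9)=-7510, f(10)=-15018, f(11)=-30038, f(12)=-60074, f(13)=-120150, f(14)=-240298, f(15)=-480598, f(16)=-961194, f(17)=-1922390; answer -1922390

-1922390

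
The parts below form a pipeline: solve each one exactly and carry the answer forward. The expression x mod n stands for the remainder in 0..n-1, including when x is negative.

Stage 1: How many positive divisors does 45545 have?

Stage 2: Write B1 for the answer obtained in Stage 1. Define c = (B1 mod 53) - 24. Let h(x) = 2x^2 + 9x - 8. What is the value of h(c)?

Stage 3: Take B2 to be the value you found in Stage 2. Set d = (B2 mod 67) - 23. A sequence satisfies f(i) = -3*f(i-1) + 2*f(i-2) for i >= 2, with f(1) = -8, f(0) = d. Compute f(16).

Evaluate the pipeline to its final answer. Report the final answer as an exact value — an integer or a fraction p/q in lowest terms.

Stage 1: 45545 = 5 * 9109; number of divisors = (1+1) * (1+1) = 4; answer 4
Stage 2: B1 = 4; c = -20; 2*(-20)^2 + 9*(-20)^1 - 8 = (800) + (-180) + (-8) = 612; answer 612
Stage 3: B2 = 612; d = -14; f(2) = -3*(-8) + 2*(-14) = -4; iterating: f(2)=-4, f(3)=-4, f(4)=4, f(5)=-20, f(6)=68, f(7)=-244, f(8)=868, f(9)=-3092, f(10)=11012, f(11)=-39220, f(12)=139684, f(13)=-497492, f(14)=1771844, f(15)=-6310516, f(16)=22475236; answer 22475236

22475236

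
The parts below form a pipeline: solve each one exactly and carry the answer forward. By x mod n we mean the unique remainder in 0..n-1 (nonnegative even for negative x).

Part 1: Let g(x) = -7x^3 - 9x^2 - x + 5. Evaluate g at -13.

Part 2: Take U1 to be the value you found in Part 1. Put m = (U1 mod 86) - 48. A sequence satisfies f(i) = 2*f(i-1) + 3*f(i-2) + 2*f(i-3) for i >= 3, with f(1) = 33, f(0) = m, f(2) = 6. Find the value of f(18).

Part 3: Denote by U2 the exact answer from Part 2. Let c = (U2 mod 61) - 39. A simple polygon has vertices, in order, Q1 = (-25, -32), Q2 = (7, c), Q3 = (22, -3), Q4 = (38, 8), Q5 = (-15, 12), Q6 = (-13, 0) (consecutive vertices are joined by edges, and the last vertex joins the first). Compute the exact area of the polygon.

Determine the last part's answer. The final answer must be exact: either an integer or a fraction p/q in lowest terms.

Part 1: -7*(-13)^3 - 9*(-13)^2 - 1*(-13)^1 + 5 = (15379) + (-1521) + (13) + (5) = 13876; answer 13876
Part 2: U1 = 13876; m = -18; f(3) = 2*(6) + 3*(33) + 2*(-18) = 75; iterating: f(3)=75, f(4)=234, f(5)=705, f(6)=2262, f(7)=7107, f(8)=22410, f(9)=70665, f(10)=222774, f(11)=702363, f(12)=2214378, f(13)=6981393, f(14)=22010646, f(15)=69394227, f(16)=218783178, f(17)=689770329, f(18)=2174678646; answer 2174678646
Part 3: U2 = 2174678646; c = -2; cross terms: (-25*-2 - 7*-32)=274, (7*-3 - 22*-2)=23, (22*8 - 38*-3)=290, (38*12 - -15*8)=576, (-15*0 - -13*12)=156, (-13*-32 - -25*0)=416; twice the area = |1735| = 1735; area = 1735/2; answer 1735/2

1735/2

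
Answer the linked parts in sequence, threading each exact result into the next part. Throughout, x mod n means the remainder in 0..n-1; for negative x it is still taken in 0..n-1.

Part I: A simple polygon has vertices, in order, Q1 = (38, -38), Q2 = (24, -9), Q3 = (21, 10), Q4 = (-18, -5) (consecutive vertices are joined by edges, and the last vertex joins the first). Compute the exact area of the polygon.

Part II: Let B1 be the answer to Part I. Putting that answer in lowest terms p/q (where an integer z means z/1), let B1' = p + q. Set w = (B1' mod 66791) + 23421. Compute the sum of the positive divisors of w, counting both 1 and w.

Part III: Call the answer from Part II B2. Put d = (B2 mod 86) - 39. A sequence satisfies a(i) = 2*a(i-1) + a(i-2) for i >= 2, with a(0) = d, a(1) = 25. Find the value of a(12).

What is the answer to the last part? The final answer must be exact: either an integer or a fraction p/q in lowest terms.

248903

Part I: cross terms: (38*-9 - 24*-38)=570, (24*10 - 21*-9)=429, (21*-5 - -18*10)=75, (-18*-38 - 38*-5)=874; twice the area = |1948| = 1948; area = 974; answer 974
Part II: B1 = 974; threaded value p + q = 975; w = 24396; 24396 = 2^2 * 3 * 19 * 107; sigma = (1 + 2 + 4) * (1 + 3) * (1 + 19) * (1 + 107) = 7 * 4 * 20 * 108 = 60480; answer 60480
Part III: B2 = 60480; d = -17; a(2) = 2*(25) + 1*(-17) = 33; iterating: a(2)=33, a(3)=91, a(4)=215, a(5)=521, a(6)=1257, a(7)=3035, a(8)=7327, a(9)=17689, a(10)=42705, a(11)=103099, a(12)=248903; answer 248903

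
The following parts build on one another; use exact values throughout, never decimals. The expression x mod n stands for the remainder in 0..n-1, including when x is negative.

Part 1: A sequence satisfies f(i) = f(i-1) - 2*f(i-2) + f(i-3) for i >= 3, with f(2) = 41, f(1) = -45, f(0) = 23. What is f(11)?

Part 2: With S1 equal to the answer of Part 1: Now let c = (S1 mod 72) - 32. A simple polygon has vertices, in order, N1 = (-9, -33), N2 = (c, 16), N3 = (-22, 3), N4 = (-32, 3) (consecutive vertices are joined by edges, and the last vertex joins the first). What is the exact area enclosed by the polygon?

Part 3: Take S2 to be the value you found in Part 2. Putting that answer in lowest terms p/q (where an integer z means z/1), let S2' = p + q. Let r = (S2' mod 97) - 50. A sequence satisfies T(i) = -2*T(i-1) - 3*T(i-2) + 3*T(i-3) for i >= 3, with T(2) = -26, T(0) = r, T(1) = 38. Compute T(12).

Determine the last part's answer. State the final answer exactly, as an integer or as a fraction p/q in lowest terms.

Part 1: f(3) = 1*(41) - 2*(-45) + 1*(23) = 154; iterating: f(3)=154, f(4)=27, f(5)=-240, f(6)=-140, f(7)=367, f(8)=407, f(9)=-467, f(10)=-914, f(11)=427; answer 427
Part 2: S1 = 427; c = 35; cross terms: (-9*16 - 35*-33)=1011, (35*3 - -22*16)=457, (-22*3 - -32*3)=30, (-32*-33 - -9*3)=1083; twice the area = |2581| = 2581; area = 2581/2; answer 2581/2
Part 3: S2 = 2581/2; threaded value p + q = 2583; r = 11; T(3) = -2*(-26) - 3*(38) + 3*(11) = -29; iterating: T(3)=-29, T(4)=250, T(5)=-491, T(6)=145, T(7)=1933, T(8)=-5774, T(9)=6184, T(10)=10753, T(11)=-57380, T(12)=101053; answer 101053

101053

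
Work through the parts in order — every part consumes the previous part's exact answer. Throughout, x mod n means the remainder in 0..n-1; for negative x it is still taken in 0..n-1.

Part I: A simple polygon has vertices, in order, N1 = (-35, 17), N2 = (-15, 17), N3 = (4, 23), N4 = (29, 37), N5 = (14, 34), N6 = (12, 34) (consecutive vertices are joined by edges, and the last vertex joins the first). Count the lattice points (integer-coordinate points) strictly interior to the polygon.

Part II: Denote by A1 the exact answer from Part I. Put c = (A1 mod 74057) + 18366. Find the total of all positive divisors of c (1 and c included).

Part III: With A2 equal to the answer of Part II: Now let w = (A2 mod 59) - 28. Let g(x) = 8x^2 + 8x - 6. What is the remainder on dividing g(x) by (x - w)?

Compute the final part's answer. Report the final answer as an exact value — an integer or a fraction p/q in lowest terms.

Part I: cross terms: (-35*17 - -15*17)=-340, (-15*23 - 4*17)=-413, (4*37 - 29*23)=-519, (29*34 - 14*37)=468, (14*34 - 12*34)=68, (12*17 - -35*34)=1394; twice the area = |658| = 658; area = 329; boundary points = 20 + 1 + 1 + 3 + 2 + 1 = 28; strictly interior points = area - boundary/2 + 1 = 316; answer 316
Part II: A1 = 316; c = 18682; 18682 = 2 * 9341; sigma = (1 + 2) * (1 + 9341) = 3 * 9342 = 28026; answer 28026
Part III: A2 = 28026; w = -27; remainder = value at the root: 8*(-27)^2 + 8*(-27)^1 - 6 = (5832) + (-216) + (-6) = 5610; answer 5610

5610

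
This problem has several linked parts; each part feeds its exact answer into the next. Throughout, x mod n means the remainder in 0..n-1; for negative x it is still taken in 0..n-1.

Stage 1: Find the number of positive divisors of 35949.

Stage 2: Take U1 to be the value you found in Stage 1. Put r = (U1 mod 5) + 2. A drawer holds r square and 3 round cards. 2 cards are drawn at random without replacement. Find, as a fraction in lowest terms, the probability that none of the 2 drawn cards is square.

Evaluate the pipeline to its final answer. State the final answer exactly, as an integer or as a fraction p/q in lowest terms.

3/28

Stage 1: 35949 = 3 * 23 * 521; number of divisors = (1+1) * (1+1) * (1+1) = 8; answer 8
Stage 2: U1 = 8; r = 5; total draws C(8,2) = 28; favorable C(3,2) = 3; P = 3/28; answer 3/28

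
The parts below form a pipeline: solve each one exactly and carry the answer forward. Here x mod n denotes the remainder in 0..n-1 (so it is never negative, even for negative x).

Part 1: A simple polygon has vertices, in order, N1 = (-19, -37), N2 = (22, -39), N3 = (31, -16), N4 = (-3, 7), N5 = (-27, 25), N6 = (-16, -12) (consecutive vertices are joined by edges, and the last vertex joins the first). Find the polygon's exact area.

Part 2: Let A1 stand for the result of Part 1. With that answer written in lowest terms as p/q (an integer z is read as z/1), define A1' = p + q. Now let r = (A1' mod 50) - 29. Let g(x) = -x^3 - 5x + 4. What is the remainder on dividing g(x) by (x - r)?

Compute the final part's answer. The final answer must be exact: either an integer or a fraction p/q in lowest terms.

Part 1: cross terms: (-19*-39 - 22*-37)=1555, (22*-16 - 31*-39)=857, (31*7 - -3*-16)=169, (-3*25 - -27*7)=114, (-27*-12 - -16*25)=724, (-16*-37 - -19*-12)=364; twice the area = |3783| = 3783; area = 3783/2; answer 3783/2
Part 2: A1 = 3783/2; threaded value p + q = 3785; r = 6; remainder = value at the root: -1*(6)^3 - 5*(6)^1 + 4 = (-216) + (-30) + (4) = -242; answer -242

-242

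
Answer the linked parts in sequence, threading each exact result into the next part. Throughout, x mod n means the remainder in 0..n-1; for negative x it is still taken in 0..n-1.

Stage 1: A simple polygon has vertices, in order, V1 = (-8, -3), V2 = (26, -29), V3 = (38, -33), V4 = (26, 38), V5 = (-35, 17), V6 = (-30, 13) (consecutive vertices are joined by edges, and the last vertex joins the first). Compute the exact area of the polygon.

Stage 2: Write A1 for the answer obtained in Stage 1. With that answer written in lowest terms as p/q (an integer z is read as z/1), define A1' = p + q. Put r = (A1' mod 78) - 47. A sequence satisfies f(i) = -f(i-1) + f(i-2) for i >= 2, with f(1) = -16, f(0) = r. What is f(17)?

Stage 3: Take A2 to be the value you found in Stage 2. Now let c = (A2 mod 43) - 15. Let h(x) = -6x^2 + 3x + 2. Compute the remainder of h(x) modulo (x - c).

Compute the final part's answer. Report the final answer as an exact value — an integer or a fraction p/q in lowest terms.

-568

Stage 1: cross terms: (-8*-29 - 26*-3)=310, (26*-33 - 38*-29)=244, (38*38 - 26*-33)=2302, (26*17 - -35*38)=1772, (-35*13 - -30*17)=55, (-30*-3 - -8*13)=194; twice the area = |4877| = 4877; area = 4877/2; answer 4877/2
Stage 2: A1 = 4877/2; threaded value p + q = 4879; r = -4; f(2) = -1*(-16) + 1*(-4) = 12; iterating: f(2)=12, f(3)=-28, f(4)=40, f(5)=-68, f(6)=108, f(7)=-176, f(8)=284, f(9)=-460, f(10)=744, f(11)=-1204, f(12)=1948, f(13)=-3152, f(14)=5100, f(15)=-8252, f(16)=13352, f(17)=-21604; answer -21604
Stage 3: A2 = -21604; c = 10; remainder = value at the root: -6*(10)^2 + 3*(10)^1 + 2 = (-600) + (30) + (2) = -568; answer -568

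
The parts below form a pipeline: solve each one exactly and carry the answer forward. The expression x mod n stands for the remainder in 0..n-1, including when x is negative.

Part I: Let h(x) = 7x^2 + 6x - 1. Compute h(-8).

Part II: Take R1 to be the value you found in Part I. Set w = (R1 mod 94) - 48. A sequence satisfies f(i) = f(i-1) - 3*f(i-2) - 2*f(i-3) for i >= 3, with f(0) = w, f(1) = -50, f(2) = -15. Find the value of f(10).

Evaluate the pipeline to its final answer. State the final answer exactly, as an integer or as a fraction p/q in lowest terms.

4410

Part I: 7*(-8)^2 + 6*(-8)^1 - 1 = (448) + (-48) + (-1) = 399; answer 399
Part II: R1 = 399; w = -25; f(3) = 1*(-15) - 3*(-50) - 2*(-25) = 185; iterating: f(3)=185, f(4)=330, f(5)=-195, f(6)=-1555, f(7)=-1630, f(8)=3425, f(9)=11425, f(10)=4410; answer 4410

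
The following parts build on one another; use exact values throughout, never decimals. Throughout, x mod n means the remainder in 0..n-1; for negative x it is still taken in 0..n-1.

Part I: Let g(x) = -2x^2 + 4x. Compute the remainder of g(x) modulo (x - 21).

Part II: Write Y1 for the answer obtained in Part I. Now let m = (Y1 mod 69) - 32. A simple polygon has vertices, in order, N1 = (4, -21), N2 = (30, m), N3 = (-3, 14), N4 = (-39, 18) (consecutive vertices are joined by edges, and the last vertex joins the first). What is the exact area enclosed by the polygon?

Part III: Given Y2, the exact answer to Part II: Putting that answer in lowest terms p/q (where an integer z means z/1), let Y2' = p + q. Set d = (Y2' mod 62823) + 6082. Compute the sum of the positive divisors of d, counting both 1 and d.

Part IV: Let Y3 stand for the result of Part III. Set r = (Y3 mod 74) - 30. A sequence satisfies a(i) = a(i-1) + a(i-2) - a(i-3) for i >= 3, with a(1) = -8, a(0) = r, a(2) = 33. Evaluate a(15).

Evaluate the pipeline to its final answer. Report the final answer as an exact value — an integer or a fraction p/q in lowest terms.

Part I: remainder = value at the root: -2*(21)^2 + 4*(21)^1 = (-882) + (84) = -798; answer -798
Part II: Y1 = -798; m = -2; cross terms: (4*-2 - 30*-21)=622, (30*14 - -3*-2)=414, (-3*18 - -39*14)=492, (-39*-21 - 4*18)=747; twice the area = |2275| = 2275; area = 2275/2; answer 2275/2
Part III: Y2 = 2275/2; threaded value p + q = 2277; d = 8359; 8359 = 13 * 643; sigma = (1 + 13) * (1 + 643) = 14 * 644 = 9016; answer 9016
Part IV: Y3 = 9016; r = 32; a(3) = 1*(33) + 1*(-8) - 1*(32) = -7; iterating: a(3)=-7, a(4)=34, a(5)=-6, a(6)=35, a(7)=-5, a(8)=36, a(9)=-4, a(10)=37, a(11)=-3, a(12)=38, a(13)=-2, a(14)=39, a(15)=-1; answer -1

-1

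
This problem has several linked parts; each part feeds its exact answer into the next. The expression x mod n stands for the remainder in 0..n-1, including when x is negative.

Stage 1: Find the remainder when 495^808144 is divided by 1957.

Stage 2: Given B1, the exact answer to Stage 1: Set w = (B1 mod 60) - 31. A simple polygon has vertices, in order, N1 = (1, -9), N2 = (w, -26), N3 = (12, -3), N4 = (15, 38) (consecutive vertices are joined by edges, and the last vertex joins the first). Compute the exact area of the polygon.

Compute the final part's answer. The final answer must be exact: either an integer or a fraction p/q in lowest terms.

Stage 1: squarings mod 1957: 495^1=495, 495^2=400, 495^4=1483, 495^8=1578, 495^16=780, 495^32=1730, 495^64=647, 495^128=1768, 495^256=495, 495^512=400, 495^1024=1483, 495^2048=1578, 495^4096=780, 495^8192=1730, 495^16384=647, 495^32768=1768, 495^65536=495, 495^131072=400, 495^262144=1483, 495^524288=1578; 495^808144 = 495^16 * 495^64 * 495^128 * 495^1024 * 495^4096 * 495^16384 * 495^262144 * 495^524288 = 1502 (mod 1957); answer 1502
Stage 2: B1 = 1502; w = -29; cross terms: (1*-26 - -29*-9)=-287, (-29*-3 - 12*-26)=399, (12*38 - 15*-3)=501, (15*-9 - 1*38)=-173; twice the area = |440| = 440; area = 220; answer 220

220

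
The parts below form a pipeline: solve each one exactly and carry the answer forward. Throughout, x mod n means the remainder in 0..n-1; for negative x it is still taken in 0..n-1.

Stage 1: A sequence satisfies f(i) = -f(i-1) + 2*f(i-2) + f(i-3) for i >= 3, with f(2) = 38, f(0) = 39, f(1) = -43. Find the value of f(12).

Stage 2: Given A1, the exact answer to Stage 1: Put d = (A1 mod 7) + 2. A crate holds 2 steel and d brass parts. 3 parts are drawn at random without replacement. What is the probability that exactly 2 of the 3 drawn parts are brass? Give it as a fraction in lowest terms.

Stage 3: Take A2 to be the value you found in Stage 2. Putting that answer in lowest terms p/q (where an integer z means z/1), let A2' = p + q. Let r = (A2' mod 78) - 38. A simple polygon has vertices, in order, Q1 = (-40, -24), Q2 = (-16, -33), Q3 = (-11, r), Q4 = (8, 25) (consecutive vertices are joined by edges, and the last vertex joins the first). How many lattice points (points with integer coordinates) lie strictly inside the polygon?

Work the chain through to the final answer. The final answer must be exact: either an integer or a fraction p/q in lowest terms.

491

Stage 1: f(3) = -1*(38) + 2*(-43) + 1*(39) = -85; iterating: f(3)=-85, f(4)=118, f(5)=-250, f(6)=401, f(7)=-783, f(8)=1335, f(9)=-2500, f(10)=4387, f(11)=-8052, f(12)=14326; answer 14326
Stage 2: A1 = 14326; d = 6; total draws C(8,3) = 56; favorable C(6,2)*C(2,1) = 30; P = 15/28; answer 15/28
Stage 3: A2 = 15/28; threaded value p + q = 43; r = 5; cross terms: (-40*-33 - -16*-24)=936, (-16*5 - -11*-33)=-443, (-11*25 - 8*5)=-315, (8*-24 - -40*25)=808; twice the area = |986| = 986; area = 493; boundary points = 3 + 1 + 1 + 1 = 6; strictly interior points = area - boundary/2 + 1 = 491; answer 491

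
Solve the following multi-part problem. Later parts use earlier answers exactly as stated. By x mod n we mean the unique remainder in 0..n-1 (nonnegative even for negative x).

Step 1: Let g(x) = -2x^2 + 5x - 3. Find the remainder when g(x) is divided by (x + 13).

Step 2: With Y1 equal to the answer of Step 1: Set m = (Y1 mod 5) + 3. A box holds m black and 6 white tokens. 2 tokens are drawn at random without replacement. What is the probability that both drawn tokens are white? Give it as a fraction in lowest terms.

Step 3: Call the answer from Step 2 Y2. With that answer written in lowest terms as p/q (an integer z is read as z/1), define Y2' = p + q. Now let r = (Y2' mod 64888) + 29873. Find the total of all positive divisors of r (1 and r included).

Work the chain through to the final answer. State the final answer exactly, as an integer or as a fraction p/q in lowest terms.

Step 1: remainder = value at the root: -2*(-13)^2 + 5*(-13)^1 - 3 = (-338) + (-65) + (-3) = -406; answer -406
Step 2: Y1 = -406; m = 7; total draws C(13,2) = 78; favorable C(6,2) = 15; P = 5/26; answer 5/26
Step 3: Y2 = 5/26; threaded value p + q = 31; r = 29904; 29904 = 2^4 * 3 * 7 * 89; sigma = (1 + 2 + 4 + 8 + 16) * (1 + 3) * (1 + 7) * (1 + 89) = 31 * 4 * 8 * 90 = 89280; answer 89280

89280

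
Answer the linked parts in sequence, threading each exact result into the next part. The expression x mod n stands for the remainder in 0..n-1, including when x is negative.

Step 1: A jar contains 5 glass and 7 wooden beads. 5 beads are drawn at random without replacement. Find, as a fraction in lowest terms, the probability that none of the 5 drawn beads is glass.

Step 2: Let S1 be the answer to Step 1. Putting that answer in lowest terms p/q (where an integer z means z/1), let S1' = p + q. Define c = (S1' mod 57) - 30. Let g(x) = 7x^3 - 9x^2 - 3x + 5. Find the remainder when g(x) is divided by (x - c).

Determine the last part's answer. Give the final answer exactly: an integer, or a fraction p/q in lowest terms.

Step 1: total draws C(12,5) = 792; favorable C(7,5) = 21; P = 7/264; answer 7/264
Step 2: S1 = 7/264; threaded value p + q = 271; c = 13; remainder = value at the root: 7*(13)^3 - 9*(13)^2 - 3*(13)^1 + 5 = (15379) + (-1521) + (-39) + (5) = 13824; answer 13824

13824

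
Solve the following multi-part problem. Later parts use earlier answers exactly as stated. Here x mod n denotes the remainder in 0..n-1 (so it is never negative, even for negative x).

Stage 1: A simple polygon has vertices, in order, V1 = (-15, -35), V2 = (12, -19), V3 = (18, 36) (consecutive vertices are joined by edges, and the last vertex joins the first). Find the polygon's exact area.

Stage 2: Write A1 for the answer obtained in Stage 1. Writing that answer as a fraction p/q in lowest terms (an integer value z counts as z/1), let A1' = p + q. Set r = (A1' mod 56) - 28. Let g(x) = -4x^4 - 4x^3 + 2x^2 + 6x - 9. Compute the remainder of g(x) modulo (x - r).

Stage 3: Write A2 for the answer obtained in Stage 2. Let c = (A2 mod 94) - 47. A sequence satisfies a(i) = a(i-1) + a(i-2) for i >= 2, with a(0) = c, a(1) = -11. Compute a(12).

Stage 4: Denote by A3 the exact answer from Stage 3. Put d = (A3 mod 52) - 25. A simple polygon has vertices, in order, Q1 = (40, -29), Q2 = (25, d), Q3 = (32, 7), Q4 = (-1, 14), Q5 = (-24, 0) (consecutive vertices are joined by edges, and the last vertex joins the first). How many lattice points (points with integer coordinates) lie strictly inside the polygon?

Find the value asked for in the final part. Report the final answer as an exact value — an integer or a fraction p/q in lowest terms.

Stage 1: cross terms: (-15*-19 - 12*-35)=705, (12*36 - 18*-19)=774, (18*-35 - -15*36)=-90; twice the area = |1389| = 1389; area = 1389/2; answer 1389/2
Stage 2: A1 = 1389/2; threaded value p + q = 1391; r = 19; remainder = value at the root: -4*(19)^4 - 4*(19)^3 + 2*(19)^2 + 6*(19)^1 - 9 = (-521284) + (-27436) + (722) + (114) + (-9) = -547893; answer -547893
Stage 3: A2 = -547893; c = -14; a(2) = 1*(-11) + 1*(-14) = -25; iterating: a(2)=-25, a(3)=-36, a(4)=-61, a(5)=-97, a(6)=-158, a(7)=-255, a(8)=-413, a(9)=-668, a(10)=-1081, a(11)=-1749, a(12)=-2830; answer -2830
Stage 4: A3 = -2830; d = 5; cross terms: (40*5 - 25*-29)=925, (25*7 - 32*5)=15, (32*14 - -1*7)=455, (-1*0 - -24*14)=336, (-24*-29 - 40*0)=696; twice the area = |2427| = 2427; area = 2427/2; boundary points = 1 + 1 + 1 + 1 + 1 = 5; strictly interior points = area - boundary/2 + 1 = 1212; answer 1212

1212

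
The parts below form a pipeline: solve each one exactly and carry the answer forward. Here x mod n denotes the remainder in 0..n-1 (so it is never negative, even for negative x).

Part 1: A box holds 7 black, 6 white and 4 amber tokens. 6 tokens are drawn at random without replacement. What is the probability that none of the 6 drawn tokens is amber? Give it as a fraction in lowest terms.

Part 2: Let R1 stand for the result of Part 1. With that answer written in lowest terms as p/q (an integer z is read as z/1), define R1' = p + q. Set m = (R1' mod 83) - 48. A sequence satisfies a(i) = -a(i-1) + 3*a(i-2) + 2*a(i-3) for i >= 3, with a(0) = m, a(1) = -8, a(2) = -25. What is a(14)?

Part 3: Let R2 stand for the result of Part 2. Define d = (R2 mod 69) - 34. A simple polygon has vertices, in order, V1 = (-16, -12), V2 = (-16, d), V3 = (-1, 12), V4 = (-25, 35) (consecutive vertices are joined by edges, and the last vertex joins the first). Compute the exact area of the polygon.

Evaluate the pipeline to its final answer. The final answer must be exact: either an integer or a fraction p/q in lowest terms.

Part 1: total draws C(17,6) = 12376; favorable C(13,6) = 1716; P = 33/238; answer 33/238
Part 2: R1 = 33/238; threaded value p + q = 271; m = -26; a(3) = -1*(-25) + 3*(-8) + 2*(-26) = -51; iterating: a(3)=-51, a(4)=-40, a(5)=-163, a(6)=-59, a(7)=-510, a(8)=7, a(9)=-1655, a(10)=656, a(11)=-5607, a(12)=4265, a(13)=-19774, a(14)=21355; answer 21355
Part 3: R2 = 21355; d = 0; cross terms: (-16*0 - -16*-12)=-192, (-16*12 - -1*0)=-192, (-1*35 - -25*12)=265, (-25*-12 - -16*35)=860; twice the area = |741| = 741; area = 741/2; answer 741/2

741/2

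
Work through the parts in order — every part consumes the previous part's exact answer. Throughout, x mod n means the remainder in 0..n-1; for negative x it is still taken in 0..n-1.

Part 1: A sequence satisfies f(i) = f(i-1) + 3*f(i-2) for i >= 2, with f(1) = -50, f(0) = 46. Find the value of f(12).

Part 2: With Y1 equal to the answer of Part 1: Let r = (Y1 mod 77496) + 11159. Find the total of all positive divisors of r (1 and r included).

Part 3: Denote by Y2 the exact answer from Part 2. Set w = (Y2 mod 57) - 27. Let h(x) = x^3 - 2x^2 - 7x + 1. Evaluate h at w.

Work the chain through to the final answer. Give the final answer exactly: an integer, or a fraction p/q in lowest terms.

Part 1: f(2) = 1*(-50) + 3*(46) = 88; iterating: f(2)=88, f(3)=-62, f(4)=202, f(5)=16, f(6)=622, f(7)=670, f(8)=2536, f(9)=4546, f(10)=12154, f(11)=25792, f(12)=62254; answer 62254
Part 2: Y1 = 62254; r = 73413; 73413 = 3^3 * 2719; sigma = (1 + 3 + 9 + 27) * (1 + 2719) = 40 * 2720 = 108800; answer 108800
Part 3: Y2 = 108800; w = 17; 1*(17)^3 - 2*(17)^2 - 7*(17)^1 + 1 = (4913) + (-578) + (-119) + (1) = 4217; answer 4217

4217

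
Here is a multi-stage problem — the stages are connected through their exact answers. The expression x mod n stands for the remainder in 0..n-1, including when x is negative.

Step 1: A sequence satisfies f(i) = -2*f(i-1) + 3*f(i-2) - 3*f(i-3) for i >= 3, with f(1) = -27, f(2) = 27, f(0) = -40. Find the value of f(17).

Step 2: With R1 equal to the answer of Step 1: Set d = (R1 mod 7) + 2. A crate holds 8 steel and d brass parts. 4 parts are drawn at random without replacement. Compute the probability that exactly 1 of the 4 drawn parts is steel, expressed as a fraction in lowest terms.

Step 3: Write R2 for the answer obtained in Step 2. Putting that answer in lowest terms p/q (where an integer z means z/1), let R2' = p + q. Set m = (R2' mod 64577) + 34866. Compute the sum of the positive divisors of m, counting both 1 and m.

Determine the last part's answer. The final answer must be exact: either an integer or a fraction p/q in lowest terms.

52052

Step 1: f(3) = -2*(27) + 3*(-27) - 3*(-40) = -15; iterating: f(3)=-15, f(4)=192, f(5)=-510, f(6)=1641, f(7)=-5388, f(8)=17229, f(9)=-55545, f(10)=178941, f(11)=-576204, f(12)=1855866, f(13)=-5977167, f(14)=19250544, f(15)=-62000187, f(16)=199683507, f(17)=-643119207; answer -643119207
Step 2: R1 = -643119207; d = 6; total draws C(14,4) = 1001; favorable C(8,1)*C(6,3) = 160; P = 160/1001; answer 160/1001
Step 3: R2 = 160/1001; threaded value p + q = 1161; m = 36027; 36027 = 3^2 * 4003; sigma = (1 + 3 + 9) * (1 + 4003) = 13 * 4004 = 52052; answer 52052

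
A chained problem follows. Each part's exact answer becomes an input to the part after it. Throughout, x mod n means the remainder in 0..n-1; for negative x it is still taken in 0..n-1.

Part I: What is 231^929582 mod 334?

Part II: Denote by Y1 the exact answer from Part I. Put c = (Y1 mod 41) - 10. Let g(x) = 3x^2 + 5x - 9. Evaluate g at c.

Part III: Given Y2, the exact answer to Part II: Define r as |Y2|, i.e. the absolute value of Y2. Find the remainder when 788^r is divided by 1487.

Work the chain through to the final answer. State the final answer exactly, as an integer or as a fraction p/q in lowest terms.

1239

Part I: squarings mod 334: 231^1=231, 231^2=255, 231^4=229, 231^8=3, 231^16=9, 231^32=81, 231^64=215, 231^128=133, 231^256=321, 231^512=169, 231^1024=171, 231^2048=183, 231^4096=89, 231^8192=239, 231^16384=7, 231^32768=49, 231^65536=63, 231^131072=295, 231^262144=185, 231^524288=157; 231^929582 = 231^2 * 231^4 * 231^8 * 231^32 * 231^256 * 231^512 * 231^1024 * 231^2048 * 231^8192 * 231^131072 * 231^262144 * 231^524288 = 233 (mod 334); answer 233
Part II: Y1 = 233; c = 18; 3*(18)^2 + 5*(18)^1 - 9 = (972) + (90) + (-9) = 1053; answer 1053
Part III: Y2 = 1053; r = 1053; squarings mod 1487: 788^1=788, 788^2=865, 788^4=264, 788^8=1294, 788^16=74, 788^32=1015, 788^64=1221, 788^128=867, 788^256=754, 788^512=482, 788^1024=352; 788^1053 = 788^1 * 788^4 * 788^8 * 788^16 * 788^1024 = 1239 (mod 1487); answer 1239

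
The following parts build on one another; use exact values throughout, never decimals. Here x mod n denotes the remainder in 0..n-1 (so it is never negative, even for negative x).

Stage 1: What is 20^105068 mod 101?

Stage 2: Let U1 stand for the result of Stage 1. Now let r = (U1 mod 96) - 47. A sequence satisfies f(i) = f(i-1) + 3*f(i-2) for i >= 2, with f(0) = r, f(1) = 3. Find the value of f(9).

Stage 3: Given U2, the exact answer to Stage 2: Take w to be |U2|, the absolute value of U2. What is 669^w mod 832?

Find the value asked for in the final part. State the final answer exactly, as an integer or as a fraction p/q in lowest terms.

Stage 1: squarings mod 101: 20^1=20, 20^2=97, 20^4=16, 20^8=54, 20^16=88, 20^32=68, 20^64=79, 20^128=80, 20^256=37, 20^512=56, 20^1024=5, 20^2048=25, 20^4096=19, 20^8192=58, 20^16384=31, 20^32768=52, 20^65536=78; 20^105068 = 20^4 * 20^8 * 20^32 * 20^64 * 20^512 * 20^2048 * 20^4096 * 20^32768 * 20^65536 = 52 (mod 101); answer 52
Stage 2: U1 = 52; r = 5; f(2) = 1*(3) + 3*(5) = 18; iterating: f(2)=18, f(3)=27, f(4)=81, f(5)=162, f(6)=405, f(7)=891, f(8)=2106, f(9)=4779; answer 4779
Stage 3: U2 = 4779; w = 4779; squarings mod 832: 669^1=669, 669^2=777, 669^4=529, 669^8=289, 669^16=321, 669^32=705, 669^64=321, 669^128=705, 669^256=321, 669^512=705, 669^1024=321, 669^2048=705, 669^4096=321; 669^4779 = 669^1 * 669^2 * 669^8 * 669^32 * 669^128 * 669^512 * 669^4096 = 229 (mod 832); answer 229

229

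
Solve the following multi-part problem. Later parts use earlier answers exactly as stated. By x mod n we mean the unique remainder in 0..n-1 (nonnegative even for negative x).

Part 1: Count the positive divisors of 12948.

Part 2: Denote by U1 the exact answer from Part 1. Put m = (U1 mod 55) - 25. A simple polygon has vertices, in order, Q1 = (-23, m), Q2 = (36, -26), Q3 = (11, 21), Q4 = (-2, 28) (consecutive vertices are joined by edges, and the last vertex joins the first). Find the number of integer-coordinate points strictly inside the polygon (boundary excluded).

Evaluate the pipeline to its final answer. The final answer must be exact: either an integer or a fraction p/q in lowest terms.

Part 1: 12948 = 2^2 * 3 * 13 * 83; number of divisors = (2+1) * (1+1) * (1+1) * (1+1) = 24; answer 24
Part 2: U1 = 24; m = -1; cross terms: (-23*-26 - 36*-1)=634, (36*21 - 11*-26)=1042, (11*28 - -2*21)=350, (-2*-1 - -23*28)=646; twice the area = |2672| = 2672; area = 1336; boundary points = 1 + 1 + 1 + 1 = 4; strictly interior points = area - boundary/2 + 1 = 1335; answer 1335

1335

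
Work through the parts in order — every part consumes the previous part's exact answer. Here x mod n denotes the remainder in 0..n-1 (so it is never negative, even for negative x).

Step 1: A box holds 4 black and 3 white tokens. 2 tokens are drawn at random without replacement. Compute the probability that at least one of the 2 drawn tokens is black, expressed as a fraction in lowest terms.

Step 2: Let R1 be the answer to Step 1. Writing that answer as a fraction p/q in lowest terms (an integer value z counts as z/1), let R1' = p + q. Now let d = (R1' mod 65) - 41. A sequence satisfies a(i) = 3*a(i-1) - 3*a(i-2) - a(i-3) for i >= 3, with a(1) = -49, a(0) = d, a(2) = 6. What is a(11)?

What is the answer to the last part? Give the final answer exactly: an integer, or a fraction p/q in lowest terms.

-58947

Step 1: total draws C(7,2) = 21; complement C(3,2) = 3; favorable 21 - 3 = 18; P = 6/7; answer 6/7
Step 2: R1 = 6/7; threaded value p + q = 13; d = -28; a(3) = 3*(6) - 3*(-49) - 1*(-28) = 193; iterating: a(3)=193, a(4)=610, a(5)=1245, a(6)=1712, a(7)=791, a(8)=-4008, a(9)=-16109, a(10)=-37094, a(11)=-58947; answer -58947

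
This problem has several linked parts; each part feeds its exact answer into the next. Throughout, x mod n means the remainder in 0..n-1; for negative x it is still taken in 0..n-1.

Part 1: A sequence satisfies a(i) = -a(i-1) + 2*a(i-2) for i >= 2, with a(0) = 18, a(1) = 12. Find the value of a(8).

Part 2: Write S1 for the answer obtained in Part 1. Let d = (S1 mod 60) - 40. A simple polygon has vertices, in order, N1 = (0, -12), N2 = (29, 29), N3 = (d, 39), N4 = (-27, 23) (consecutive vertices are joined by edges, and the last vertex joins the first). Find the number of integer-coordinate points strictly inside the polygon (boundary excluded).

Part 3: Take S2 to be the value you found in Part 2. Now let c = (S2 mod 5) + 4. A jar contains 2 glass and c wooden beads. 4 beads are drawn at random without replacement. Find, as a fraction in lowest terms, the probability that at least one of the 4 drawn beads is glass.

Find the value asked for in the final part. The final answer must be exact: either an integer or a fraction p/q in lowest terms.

13/18

Part 1: a(2) = -1*(12) + 2*(18) = 24; iterating: a(2)=24, a(3)=0, a(4)=48, a(5)=-48, a(6)=144, a(7)=-240, a(8)=528; answer 528
Part 2: S1 = 528; d = 8; cross terms: (0*29 - 29*-12)=348, (29*39 - 8*29)=899, (8*23 - -27*39)=1237, (-27*-12 - 0*23)=324; twice the area = |2808| = 2808; area = 1404; boundary points = 1 + 1 + 1 + 1 = 4; strictly interior points = area - boundary/2 + 1 = 1403; answer 1403
Part 3: S2 = 1403; c = 7; total draws C(9,4) = 126; complement C(7,4) = 35; favorable 126 - 35 = 91; P = 13/18; answer 13/18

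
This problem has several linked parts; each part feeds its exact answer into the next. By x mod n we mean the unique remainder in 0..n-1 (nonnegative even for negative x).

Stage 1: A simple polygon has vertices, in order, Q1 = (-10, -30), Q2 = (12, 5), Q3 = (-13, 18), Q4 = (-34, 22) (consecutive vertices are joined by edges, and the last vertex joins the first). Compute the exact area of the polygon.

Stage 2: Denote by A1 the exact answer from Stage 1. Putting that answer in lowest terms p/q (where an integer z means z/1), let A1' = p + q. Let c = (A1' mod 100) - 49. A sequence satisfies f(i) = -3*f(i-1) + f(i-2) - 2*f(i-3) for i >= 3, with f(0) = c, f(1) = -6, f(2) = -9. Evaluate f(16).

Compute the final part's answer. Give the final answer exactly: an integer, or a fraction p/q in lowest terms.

-13962080

Stage 1: cross terms: (-10*5 - 12*-30)=310, (12*18 - -13*5)=281, (-13*22 - -34*18)=326, (-34*-30 - -10*22)=1240; twice the area = |2157| = 2157; area = 2157/2; answer 2157/2
Stage 2: A1 = 2157/2; threaded value p + q = 2159; c = 10; f(3) = -3*(-9) + 1*(-6) - 2*(10) = 1; iterating: f(3)=1, f(4)=0, f(5)=19, f(6)=-59, f(7)=196, f(8)=-685, f(9)=2369, f(10)=-8184, f(11)=28291, f(12)=-97795, f(13)=338044, f(14)=-1168509, f(15)=4039161, f(16)=-13962080; answer -13962080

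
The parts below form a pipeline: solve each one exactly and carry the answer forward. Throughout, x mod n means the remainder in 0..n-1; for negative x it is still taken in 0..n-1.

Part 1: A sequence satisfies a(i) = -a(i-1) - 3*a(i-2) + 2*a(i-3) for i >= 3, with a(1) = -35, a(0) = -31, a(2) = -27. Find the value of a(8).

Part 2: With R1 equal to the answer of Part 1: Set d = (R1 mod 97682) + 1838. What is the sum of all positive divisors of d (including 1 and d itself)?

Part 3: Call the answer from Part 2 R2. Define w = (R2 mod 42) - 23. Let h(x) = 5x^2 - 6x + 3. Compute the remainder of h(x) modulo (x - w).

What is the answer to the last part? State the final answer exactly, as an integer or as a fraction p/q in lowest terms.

2786

Part 1: a(3) = -1*(-27) - 3*(-35) + 2*(-31) = 70; iterating: a(3)=70, a(4)=-59, a(5)=-205, a(6)=522, a(7)=-25, a(8)=-1951; answer -1951
Part 2: R1 = -1951; d = 97569; 97569 = 3^2 * 37 * 293; sigma = (1 + 3 + 9) * (1 + 37) * (1 + 293) = 13 * 38 * 294 = 145236; answer 145236
Part 3: R2 = 145236; w = -23; remainder = value at the root: 5*(-23)^2 - 6*(-23)^1 + 3 = (2645) + (138) + (3) = 2786; answer 2786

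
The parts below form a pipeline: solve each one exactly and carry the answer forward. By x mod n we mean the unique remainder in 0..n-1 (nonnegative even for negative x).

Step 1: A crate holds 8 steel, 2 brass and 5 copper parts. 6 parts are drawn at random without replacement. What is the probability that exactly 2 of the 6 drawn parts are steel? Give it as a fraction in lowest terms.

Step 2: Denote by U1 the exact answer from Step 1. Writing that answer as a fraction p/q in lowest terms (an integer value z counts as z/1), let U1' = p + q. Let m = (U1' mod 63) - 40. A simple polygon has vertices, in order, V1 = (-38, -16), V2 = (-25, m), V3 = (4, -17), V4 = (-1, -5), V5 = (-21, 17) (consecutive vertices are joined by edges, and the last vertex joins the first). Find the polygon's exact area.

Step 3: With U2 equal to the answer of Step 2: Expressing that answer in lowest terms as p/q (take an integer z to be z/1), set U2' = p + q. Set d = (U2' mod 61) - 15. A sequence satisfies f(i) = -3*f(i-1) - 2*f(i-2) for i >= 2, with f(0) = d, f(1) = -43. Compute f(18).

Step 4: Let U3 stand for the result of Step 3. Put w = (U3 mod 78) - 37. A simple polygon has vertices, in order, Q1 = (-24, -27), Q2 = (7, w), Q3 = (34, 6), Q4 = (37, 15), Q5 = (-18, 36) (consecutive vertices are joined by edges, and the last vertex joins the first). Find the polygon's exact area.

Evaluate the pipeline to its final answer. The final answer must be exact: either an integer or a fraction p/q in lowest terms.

2311/2

Step 1: total draws C(15,6) = 5005; favorable C(8,2)*C(7,4) = 980; P = 28/143; answer 28/143
Step 2: U1 = 28/143; threaded value p + q = 171; m = 5; cross terms: (-38*5 - -25*-16)=-590, (-25*-17 - 4*5)=405, (4*-5 - -1*-17)=-37, (-1*17 - -21*-5)=-122, (-21*-16 - -38*17)=982; twice the area = |638| = 638; area = 319; answer 319
Step 3: U2 = 319; threaded value p + q = 320; d = 0; f(2) = -3*(-43) - 2*(0) = 129; iterating: f(2)=129, f(3)=-301, f(4)=645, f(5)=-1333, f(6)=2709, f(7)=-5461, f(8)=10965, f(9)=-21973, f(10)=43989, f(11)=-88021, f(12)=176085, f(13)=-352213, f(14)=704469, f(15)=-1408981, f(16)=2818005, f(17)=-5636053, f(18)=11272149; answer 11272149
Step 4: U3 = 11272149; w = 20; cross terms: (-24*20 - 7*-27)=-291, (7*6 - 34*20)=-638, (34*15 - 37*6)=288, (37*36 - -18*15)=1602, (-18*-27 - -24*36)=1350; twice the area = |2311| = 2311; area = 2311/2; answer 2311/2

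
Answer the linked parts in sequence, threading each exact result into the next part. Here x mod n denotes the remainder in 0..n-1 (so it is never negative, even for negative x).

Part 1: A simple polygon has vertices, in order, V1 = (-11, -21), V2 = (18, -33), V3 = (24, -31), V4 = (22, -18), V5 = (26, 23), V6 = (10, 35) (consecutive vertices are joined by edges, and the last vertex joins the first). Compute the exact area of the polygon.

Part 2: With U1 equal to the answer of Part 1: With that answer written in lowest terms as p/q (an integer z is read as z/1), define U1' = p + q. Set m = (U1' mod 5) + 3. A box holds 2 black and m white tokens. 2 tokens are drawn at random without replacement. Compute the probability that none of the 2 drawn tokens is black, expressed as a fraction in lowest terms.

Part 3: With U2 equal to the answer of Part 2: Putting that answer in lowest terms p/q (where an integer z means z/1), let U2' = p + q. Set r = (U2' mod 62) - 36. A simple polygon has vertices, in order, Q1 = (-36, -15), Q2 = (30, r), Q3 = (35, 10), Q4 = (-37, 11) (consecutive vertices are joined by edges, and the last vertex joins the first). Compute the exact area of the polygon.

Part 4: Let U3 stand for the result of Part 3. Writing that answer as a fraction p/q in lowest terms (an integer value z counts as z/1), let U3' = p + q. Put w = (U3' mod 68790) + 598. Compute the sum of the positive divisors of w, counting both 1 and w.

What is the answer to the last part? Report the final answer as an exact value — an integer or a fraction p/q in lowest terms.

3416

Part 1: cross terms: (-11*-33 - 18*-21)=741, (18*-31 - 24*-33)=234, (24*-18 - 22*-31)=250, (22*23 - 26*-18)=974, (26*35 - 10*23)=680, (10*-21 - -11*35)=175; twice the area = |3054| = 3054; area = 1527; answer 1527
Part 2: U1 = 1527; threaded value p + q = 1528; m = 6; total draws C(8,2) = 28; favorable C(6,2) = 15; P = 15/28; answer 15/28
Part 3: U2 = 15/28; threaded value p + q = 43; r = 7; cross terms: (-36*7 - 30*-15)=198, (30*10 - 35*7)=55, (35*11 - -37*10)=755, (-37*-15 - -36*11)=951; twice the area = |1959| = 1959; area = 1959/2; answer 1959/2
Part 4: U3 = 1959/2; threaded value p + q = 1961; w = 2559; 2559 = 3 * 853; sigma = (1 + 3) * (1 + 853) = 4 * 854 = 3416; answer 3416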